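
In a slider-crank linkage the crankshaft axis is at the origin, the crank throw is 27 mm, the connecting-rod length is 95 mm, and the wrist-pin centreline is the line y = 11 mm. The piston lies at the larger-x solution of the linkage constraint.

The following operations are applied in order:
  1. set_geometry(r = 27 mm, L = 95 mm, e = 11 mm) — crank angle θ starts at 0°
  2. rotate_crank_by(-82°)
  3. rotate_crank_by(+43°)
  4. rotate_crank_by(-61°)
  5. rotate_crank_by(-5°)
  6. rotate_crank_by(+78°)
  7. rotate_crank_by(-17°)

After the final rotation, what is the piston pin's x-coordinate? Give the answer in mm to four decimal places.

109.6419

set_geometry: r = 27 mm, L = 95 mm, e = 11 mm; θ ← 0°
rotate_crank_by(-82°): θ ← 0° -82° = -82°
rotate_crank_by(+43°): θ ← -82° +43° = -39°
rotate_crank_by(-61°): θ ← -39° -61° = -100°
rotate_crank_by(-5°): θ ← -100° -5° = -105°
rotate_crank_by(+78°): θ ← -105° +78° = -27°
rotate_crank_by(-17°): θ ← -27° -17° = -44°
crank pin P = (r cos θ, r sin θ) = (19.422175, -18.755776)
h = r sin θ − e = -18.755776 − 11 = -29.755776
x = r cos θ + √(L² − h²) = 19.422175 + √(9025.0 − 885.4062) = 19.422175 + 90.219697 = 109.641872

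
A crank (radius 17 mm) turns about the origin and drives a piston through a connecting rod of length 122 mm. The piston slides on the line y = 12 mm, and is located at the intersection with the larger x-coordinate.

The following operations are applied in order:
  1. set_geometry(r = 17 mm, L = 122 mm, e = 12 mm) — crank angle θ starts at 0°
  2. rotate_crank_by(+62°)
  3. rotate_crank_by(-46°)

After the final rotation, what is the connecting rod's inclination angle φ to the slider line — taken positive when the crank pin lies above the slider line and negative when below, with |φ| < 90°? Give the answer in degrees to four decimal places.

set_geometry: r = 17 mm, L = 122 mm, e = 12 mm; θ ← 0°
rotate_crank_by(+62°): θ ← 0° +62° = 62°
rotate_crank_by(-46°): θ ← 62° -46° = 16°
crank pin P = (r cos θ, r sin θ) = (16.341449, 4.685835)
h = r sin θ − e = 4.685835 − 12 = -7.314165
sin φ = h / L = -7.314165 / 122 = -0.05995217
φ = arcsin(-0.05995217) = -3.437067°

-3.4371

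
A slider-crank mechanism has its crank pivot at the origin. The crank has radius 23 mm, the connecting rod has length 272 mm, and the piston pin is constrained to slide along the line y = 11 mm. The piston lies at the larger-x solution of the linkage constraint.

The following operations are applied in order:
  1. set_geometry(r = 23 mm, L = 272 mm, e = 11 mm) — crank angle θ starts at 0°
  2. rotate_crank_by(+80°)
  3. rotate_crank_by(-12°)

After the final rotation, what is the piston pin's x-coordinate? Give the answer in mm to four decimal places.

280.4199

set_geometry: r = 23 mm, L = 272 mm, e = 11 mm; θ ← 0°
rotate_crank_by(+80°): θ ← 0° +80° = 80°
rotate_crank_by(-12°): θ ← 80° -12° = 68°
crank pin P = (r cos θ, r sin θ) = (8.615952, 21.325229)
h = r sin θ − e = 21.325229 − 11 = 10.325229
x = r cos θ + √(L² − h²) = 8.615952 + √(73984.0 − 106.6103) = 8.615952 + 271.803954 = 280.419906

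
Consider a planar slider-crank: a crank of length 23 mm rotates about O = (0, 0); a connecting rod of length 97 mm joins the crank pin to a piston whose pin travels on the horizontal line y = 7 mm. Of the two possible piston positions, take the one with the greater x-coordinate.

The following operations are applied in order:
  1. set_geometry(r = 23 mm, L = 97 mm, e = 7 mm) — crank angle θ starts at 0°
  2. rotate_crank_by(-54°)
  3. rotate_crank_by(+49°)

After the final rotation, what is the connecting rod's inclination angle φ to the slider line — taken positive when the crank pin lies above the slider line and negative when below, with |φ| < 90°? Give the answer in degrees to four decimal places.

-5.3265

set_geometry: r = 23 mm, L = 97 mm, e = 7 mm; θ ← 0°
rotate_crank_by(-54°): θ ← 0° -54° = -54°
rotate_crank_by(+49°): θ ← -54° +49° = -5°
crank pin P = (r cos θ, r sin θ) = (22.912478, -2.004582)
h = r sin θ − e = -2.004582 − 7 = -9.004582
sin φ = h / L = -9.004582 / 97 = -0.09283074
φ = arcsin(-0.09283074) = -5.326479°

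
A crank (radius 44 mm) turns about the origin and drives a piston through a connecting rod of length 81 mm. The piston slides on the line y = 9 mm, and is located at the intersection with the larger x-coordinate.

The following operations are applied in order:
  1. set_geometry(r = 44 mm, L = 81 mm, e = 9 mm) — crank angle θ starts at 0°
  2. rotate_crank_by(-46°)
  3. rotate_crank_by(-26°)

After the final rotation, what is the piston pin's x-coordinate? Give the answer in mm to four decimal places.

76.6494

set_geometry: r = 44 mm, L = 81 mm, e = 9 mm; θ ← 0°
rotate_crank_by(-46°): θ ← 0° -46° = -46°
rotate_crank_by(-26°): θ ← -46° -26° = -72°
crank pin P = (r cos θ, r sin θ) = (13.596748, -41.846487)
h = r sin θ − e = -41.846487 − 9 = -50.846487
x = r cos θ + √(L² − h²) = 13.596748 + √(6561.0 − 2585.3652) = 13.596748 + 63.052635 = 76.649383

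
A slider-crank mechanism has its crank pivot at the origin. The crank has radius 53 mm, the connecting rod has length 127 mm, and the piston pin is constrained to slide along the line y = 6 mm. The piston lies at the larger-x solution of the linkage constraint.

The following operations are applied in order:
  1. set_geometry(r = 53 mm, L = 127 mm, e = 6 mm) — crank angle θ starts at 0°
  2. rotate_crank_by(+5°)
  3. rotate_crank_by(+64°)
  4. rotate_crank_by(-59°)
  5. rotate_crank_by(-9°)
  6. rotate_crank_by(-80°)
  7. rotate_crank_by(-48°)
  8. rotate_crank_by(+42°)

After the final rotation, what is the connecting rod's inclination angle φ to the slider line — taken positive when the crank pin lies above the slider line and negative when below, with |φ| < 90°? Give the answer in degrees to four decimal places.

-27.5795

set_geometry: r = 53 mm, L = 127 mm, e = 6 mm; θ ← 0°
rotate_crank_by(+5°): θ ← 0° +5° = 5°
rotate_crank_by(+64°): θ ← 5° +64° = 69°
rotate_crank_by(-59°): θ ← 69° -59° = 10°
rotate_crank_by(-9°): θ ← 10° -9° = 1°
rotate_crank_by(-80°): θ ← 1° -80° = -79°
rotate_crank_by(-48°): θ ← -79° -48° = -127°
rotate_crank_by(+42°): θ ← -127° +42° = -85°
crank pin P = (r cos θ, r sin θ) = (4.619254, -52.798319)
h = r sin θ − e = -52.798319 − 6 = -58.798319
sin φ = h / L = -58.798319 / 127 = -0.46297889
φ = arcsin(-0.46297889) = -27.579497°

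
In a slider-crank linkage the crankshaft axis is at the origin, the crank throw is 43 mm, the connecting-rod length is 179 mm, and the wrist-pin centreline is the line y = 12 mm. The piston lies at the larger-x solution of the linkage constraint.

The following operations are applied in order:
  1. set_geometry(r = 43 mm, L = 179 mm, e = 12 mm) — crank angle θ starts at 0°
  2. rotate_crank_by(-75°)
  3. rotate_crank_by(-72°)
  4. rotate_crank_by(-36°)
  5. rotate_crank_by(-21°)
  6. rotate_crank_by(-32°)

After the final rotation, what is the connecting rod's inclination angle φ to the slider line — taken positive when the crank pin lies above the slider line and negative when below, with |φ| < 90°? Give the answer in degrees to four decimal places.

set_geometry: r = 43 mm, L = 179 mm, e = 12 mm; θ ← 0°
rotate_crank_by(-75°): θ ← 0° -75° = -75°
rotate_crank_by(-72°): θ ← -75° -72° = -147°
rotate_crank_by(-36°): θ ← -147° -36° = -183°
rotate_crank_by(-21°): θ ← -183° -21° = -204°
rotate_crank_by(-32°): θ ← -204° -32° = -236°
crank pin P = (r cos θ, r sin θ) = (-24.045295, 35.648616)
h = r sin θ − e = 35.648616 − 12 = 23.648616
sin φ = h / L = 23.648616 / 179 = 0.13211517
φ = arcsin(0.13211517) = 7.591837°

7.5918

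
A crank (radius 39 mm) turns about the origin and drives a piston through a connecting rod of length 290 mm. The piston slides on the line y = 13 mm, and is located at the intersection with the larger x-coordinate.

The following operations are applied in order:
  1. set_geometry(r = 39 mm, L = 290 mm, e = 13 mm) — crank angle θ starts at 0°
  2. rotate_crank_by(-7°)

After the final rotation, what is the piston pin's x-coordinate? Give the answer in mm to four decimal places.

328.1654

set_geometry: r = 39 mm, L = 290 mm, e = 13 mm; θ ← 0°
rotate_crank_by(-7°): θ ← 0° -7° = -7°
crank pin P = (r cos θ, r sin θ) = (38.709300, -4.752904)
h = r sin θ − e = -4.752904 − 13 = -17.752904
x = r cos θ + √(L² − h²) = 38.709300 + √(84100.0 − 315.1656) = 38.709300 + 289.456101 = 328.165401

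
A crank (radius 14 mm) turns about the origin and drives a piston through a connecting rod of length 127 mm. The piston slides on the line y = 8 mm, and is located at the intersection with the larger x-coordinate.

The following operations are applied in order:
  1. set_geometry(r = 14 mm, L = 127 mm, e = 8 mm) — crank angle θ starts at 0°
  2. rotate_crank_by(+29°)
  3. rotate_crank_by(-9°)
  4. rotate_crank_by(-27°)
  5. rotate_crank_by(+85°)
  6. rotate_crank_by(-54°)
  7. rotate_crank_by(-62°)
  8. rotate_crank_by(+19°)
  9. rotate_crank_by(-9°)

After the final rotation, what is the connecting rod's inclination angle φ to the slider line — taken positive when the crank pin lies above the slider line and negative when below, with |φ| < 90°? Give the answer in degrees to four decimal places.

set_geometry: r = 14 mm, L = 127 mm, e = 8 mm; θ ← 0°
rotate_crank_by(+29°): θ ← 0° +29° = 29°
rotate_crank_by(-9°): θ ← 29° -9° = 20°
rotate_crank_by(-27°): θ ← 20° -27° = -7°
rotate_crank_by(+85°): θ ← -7° +85° = 78°
rotate_crank_by(-54°): θ ← 78° -54° = 24°
rotate_crank_by(-62°): θ ← 24° -62° = -38°
rotate_crank_by(+19°): θ ← -38° +19° = -19°
rotate_crank_by(-9°): θ ← -19° -9° = -28°
crank pin P = (r cos θ, r sin θ) = (12.361266, -6.572602)
h = r sin θ − e = -6.572602 − 8 = -14.572602
sin φ = h / L = -14.572602 / 127 = -0.11474490
φ = arcsin(-0.11474490) = -6.588911°

-6.5889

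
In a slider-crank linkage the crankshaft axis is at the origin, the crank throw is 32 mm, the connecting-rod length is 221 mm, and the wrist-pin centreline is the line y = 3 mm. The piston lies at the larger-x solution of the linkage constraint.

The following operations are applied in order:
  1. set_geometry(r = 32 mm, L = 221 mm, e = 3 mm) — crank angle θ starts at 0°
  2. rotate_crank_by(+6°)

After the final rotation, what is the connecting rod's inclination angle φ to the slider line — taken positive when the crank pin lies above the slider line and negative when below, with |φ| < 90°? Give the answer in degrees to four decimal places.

set_geometry: r = 32 mm, L = 221 mm, e = 3 mm; θ ← 0°
rotate_crank_by(+6°): θ ← 0° +6° = 6°
crank pin P = (r cos θ, r sin θ) = (31.824701, 3.344911)
h = r sin θ − e = 3.344911 − 3 = 0.344911
sin φ = h / L = 0.344911 / 221 = 0.00156068
φ = arcsin(0.00156068) = 0.089421°

0.0894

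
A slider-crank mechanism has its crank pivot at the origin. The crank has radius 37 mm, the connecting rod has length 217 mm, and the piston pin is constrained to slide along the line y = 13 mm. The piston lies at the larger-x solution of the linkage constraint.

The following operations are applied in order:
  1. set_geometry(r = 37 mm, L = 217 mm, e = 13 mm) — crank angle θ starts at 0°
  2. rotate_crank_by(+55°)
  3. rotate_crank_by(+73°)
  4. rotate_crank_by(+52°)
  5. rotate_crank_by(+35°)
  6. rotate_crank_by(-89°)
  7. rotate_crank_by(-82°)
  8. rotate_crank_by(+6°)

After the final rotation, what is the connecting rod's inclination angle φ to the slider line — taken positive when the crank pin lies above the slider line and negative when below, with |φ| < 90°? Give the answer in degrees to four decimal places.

set_geometry: r = 37 mm, L = 217 mm, e = 13 mm; θ ← 0°
rotate_crank_by(+55°): θ ← 0° +55° = 55°
rotate_crank_by(+73°): θ ← 55° +73° = 128°
rotate_crank_by(+52°): θ ← 128° +52° = 180°
rotate_crank_by(+35°): θ ← 180° +35° = 215°
rotate_crank_by(-89°): θ ← 215° -89° = 126°
rotate_crank_by(-82°): θ ← 126° -82° = 44°
rotate_crank_by(+6°): θ ← 44° +6° = 50°
crank pin P = (r cos θ, r sin θ) = (23.783142, 28.343644)
h = r sin θ − e = 28.343644 − 13 = 15.343644
sin φ = h / L = 15.343644 / 217 = 0.07070804
φ = arcsin(0.07070804) = 4.054656°

4.0547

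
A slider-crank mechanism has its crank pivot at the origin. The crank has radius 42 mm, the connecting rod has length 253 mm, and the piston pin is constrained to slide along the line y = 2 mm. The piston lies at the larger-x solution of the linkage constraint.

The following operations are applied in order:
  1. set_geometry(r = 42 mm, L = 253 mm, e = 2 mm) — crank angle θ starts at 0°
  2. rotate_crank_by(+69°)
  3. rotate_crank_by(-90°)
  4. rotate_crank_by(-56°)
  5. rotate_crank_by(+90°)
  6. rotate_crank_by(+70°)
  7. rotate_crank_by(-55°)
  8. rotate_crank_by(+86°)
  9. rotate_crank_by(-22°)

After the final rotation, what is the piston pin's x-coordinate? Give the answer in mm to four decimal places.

248.3563

set_geometry: r = 42 mm, L = 253 mm, e = 2 mm; θ ← 0°
rotate_crank_by(+69°): θ ← 0° +69° = 69°
rotate_crank_by(-90°): θ ← 69° -90° = -21°
rotate_crank_by(-56°): θ ← -21° -56° = -77°
rotate_crank_by(+90°): θ ← -77° +90° = 13°
rotate_crank_by(+70°): θ ← 13° +70° = 83°
rotate_crank_by(-55°): θ ← 83° -55° = 28°
rotate_crank_by(+86°): θ ← 28° +86° = 114°
rotate_crank_by(-22°): θ ← 114° -22° = 92°
crank pin P = (r cos θ, r sin θ) = (-1.465779, 41.974415)
h = r sin θ − e = 41.974415 − 2 = 39.974415
x = r cos θ + √(L² − h²) = -1.465779 + √(64009.0 − 1597.9538) = -1.465779 + 249.822029 = 248.356250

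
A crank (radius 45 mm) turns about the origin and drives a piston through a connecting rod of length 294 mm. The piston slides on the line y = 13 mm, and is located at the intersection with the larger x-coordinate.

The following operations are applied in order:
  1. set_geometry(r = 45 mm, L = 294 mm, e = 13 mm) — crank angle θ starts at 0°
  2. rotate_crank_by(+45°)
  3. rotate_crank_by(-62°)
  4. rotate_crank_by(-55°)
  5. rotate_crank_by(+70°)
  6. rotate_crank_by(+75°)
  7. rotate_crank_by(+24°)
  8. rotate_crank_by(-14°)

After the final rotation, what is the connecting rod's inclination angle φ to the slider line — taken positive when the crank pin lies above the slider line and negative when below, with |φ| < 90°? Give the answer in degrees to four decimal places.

6.1829

set_geometry: r = 45 mm, L = 294 mm, e = 13 mm; θ ← 0°
rotate_crank_by(+45°): θ ← 0° +45° = 45°
rotate_crank_by(-62°): θ ← 45° -62° = -17°
rotate_crank_by(-55°): θ ← -17° -55° = -72°
rotate_crank_by(+70°): θ ← -72° +70° = -2°
rotate_crank_by(+75°): θ ← -2° +75° = 73°
rotate_crank_by(+24°): θ ← 73° +24° = 97°
rotate_crank_by(-14°): θ ← 97° -14° = 83°
crank pin P = (r cos θ, r sin θ) = (5.484120, 44.664577)
h = r sin θ − e = 44.664577 − 13 = 31.664577
sin φ = h / L = 31.664577 / 294 = 0.10770264
φ = arcsin(0.10770264) = 6.182900°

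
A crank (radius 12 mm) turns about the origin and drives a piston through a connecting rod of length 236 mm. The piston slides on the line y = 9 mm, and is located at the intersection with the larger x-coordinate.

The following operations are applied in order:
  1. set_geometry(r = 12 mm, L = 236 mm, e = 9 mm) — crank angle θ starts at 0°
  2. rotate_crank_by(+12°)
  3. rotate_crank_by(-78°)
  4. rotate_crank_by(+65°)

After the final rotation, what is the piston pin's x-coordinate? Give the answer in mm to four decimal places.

247.8184

set_geometry: r = 12 mm, L = 236 mm, e = 9 mm; θ ← 0°
rotate_crank_by(+12°): θ ← 0° +12° = 12°
rotate_crank_by(-78°): θ ← 12° -78° = -66°
rotate_crank_by(+65°): θ ← -66° +65° = -1°
crank pin P = (r cos θ, r sin θ) = (11.998172, -0.209429)
h = r sin θ − e = -0.209429 − 9 = -9.209429
x = r cos θ + √(L² − h²) = 11.998172 + √(55696.0 − 84.8136) = 11.998172 + 235.820242 = 247.818414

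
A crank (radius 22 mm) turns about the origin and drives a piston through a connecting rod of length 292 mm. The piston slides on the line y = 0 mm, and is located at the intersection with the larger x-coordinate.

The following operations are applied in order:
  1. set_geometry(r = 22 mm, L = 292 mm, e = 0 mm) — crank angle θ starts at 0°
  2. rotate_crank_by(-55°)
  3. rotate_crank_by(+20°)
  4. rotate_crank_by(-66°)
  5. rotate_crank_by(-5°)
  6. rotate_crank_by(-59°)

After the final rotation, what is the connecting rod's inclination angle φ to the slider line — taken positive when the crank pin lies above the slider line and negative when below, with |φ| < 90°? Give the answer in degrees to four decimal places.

set_geometry: r = 22 mm, L = 292 mm, e = 0 mm; θ ← 0°
rotate_crank_by(-55°): θ ← 0° -55° = -55°
rotate_crank_by(+20°): θ ← -55° +20° = -35°
rotate_crank_by(-66°): θ ← -35° -66° = -101°
rotate_crank_by(-5°): θ ← -101° -5° = -106°
rotate_crank_by(-59°): θ ← -106° -59° = -165°
crank pin P = (r cos θ, r sin θ) = (-21.250368, -5.694019)
h = r sin θ − e = -5.694019 − 0 = -5.694019
sin φ = h / L = -5.694019 / 292 = -0.01950007
φ = arcsin(-0.01950007) = -1.117342°

-1.1173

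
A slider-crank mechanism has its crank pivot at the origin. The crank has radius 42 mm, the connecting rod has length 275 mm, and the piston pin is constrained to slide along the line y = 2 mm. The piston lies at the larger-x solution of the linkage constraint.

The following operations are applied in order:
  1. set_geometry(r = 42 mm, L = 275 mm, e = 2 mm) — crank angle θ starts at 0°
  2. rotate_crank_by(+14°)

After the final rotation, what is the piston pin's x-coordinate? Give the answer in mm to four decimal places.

315.6313

set_geometry: r = 42 mm, L = 275 mm, e = 2 mm; θ ← 0°
rotate_crank_by(+14°): θ ← 0° +14° = 14°
crank pin P = (r cos θ, r sin θ) = (40.752421, 10.160720)
h = r sin θ − e = 10.160720 − 2 = 8.160720
x = r cos θ + √(L² − h²) = 40.752421 + √(75625.0 − 66.5973) = 40.752421 + 274.878887 = 315.631308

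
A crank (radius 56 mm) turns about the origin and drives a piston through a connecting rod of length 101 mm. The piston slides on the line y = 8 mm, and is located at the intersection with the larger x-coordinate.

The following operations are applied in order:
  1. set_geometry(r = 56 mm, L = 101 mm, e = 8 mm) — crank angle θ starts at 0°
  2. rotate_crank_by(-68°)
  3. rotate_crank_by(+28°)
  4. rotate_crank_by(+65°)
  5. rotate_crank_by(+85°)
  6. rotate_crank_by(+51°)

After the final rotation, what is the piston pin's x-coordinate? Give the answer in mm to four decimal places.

set_geometry: r = 56 mm, L = 101 mm, e = 8 mm; θ ← 0°
rotate_crank_by(-68°): θ ← 0° -68° = -68°
rotate_crank_by(+28°): θ ← -68° +28° = -40°
rotate_crank_by(+65°): θ ← -40° +65° = 25°
rotate_crank_by(+85°): θ ← 25° +85° = 110°
rotate_crank_by(+51°): θ ← 110° +51° = 161°
crank pin P = (r cos θ, r sin θ) = (-52.949040, 18.231817)
h = r sin θ − e = 18.231817 − 8 = 10.231817
x = r cos θ + √(L² − h²) = -52.949040 + √(10201.0 − 104.6901) = -52.949040 + 100.480396 = 47.531356

47.5314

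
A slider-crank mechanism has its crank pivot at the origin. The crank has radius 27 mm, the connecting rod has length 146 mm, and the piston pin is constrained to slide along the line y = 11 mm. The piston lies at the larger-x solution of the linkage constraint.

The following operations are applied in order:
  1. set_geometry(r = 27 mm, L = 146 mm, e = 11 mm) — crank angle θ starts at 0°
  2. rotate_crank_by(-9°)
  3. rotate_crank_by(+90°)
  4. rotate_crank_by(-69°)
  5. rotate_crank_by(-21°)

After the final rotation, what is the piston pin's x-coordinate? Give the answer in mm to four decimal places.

171.8717

set_geometry: r = 27 mm, L = 146 mm, e = 11 mm; θ ← 0°
rotate_crank_by(-9°): θ ← 0° -9° = -9°
rotate_crank_by(+90°): θ ← -9° +90° = 81°
rotate_crank_by(-69°): θ ← 81° -69° = 12°
rotate_crank_by(-21°): θ ← 12° -21° = -9°
crank pin P = (r cos θ, r sin θ) = (26.667585, -4.223731)
h = r sin θ − e = -4.223731 − 11 = -15.223731
x = r cos θ + √(L² − h²) = 26.667585 + √(21316.0 − 231.7620) = 26.667585 + 145.204125 = 171.871711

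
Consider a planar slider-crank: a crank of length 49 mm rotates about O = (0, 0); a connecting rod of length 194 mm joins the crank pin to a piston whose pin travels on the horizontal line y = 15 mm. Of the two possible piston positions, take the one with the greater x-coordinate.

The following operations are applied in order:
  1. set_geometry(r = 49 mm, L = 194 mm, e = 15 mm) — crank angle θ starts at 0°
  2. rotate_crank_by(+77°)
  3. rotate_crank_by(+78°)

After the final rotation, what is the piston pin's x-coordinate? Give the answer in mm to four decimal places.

set_geometry: r = 49 mm, L = 194 mm, e = 15 mm; θ ← 0°
rotate_crank_by(+77°): θ ← 0° +77° = 77°
rotate_crank_by(+78°): θ ← 77° +78° = 155°
crank pin P = (r cos θ, r sin θ) = (-44.409082, 20.708295)
h = r sin θ − e = 20.708295 − 15 = 5.708295
x = r cos θ + √(L² − h²) = -44.409082 + √(37636.0 − 32.5846) = -44.409082 + 193.916001 = 149.506919

149.5069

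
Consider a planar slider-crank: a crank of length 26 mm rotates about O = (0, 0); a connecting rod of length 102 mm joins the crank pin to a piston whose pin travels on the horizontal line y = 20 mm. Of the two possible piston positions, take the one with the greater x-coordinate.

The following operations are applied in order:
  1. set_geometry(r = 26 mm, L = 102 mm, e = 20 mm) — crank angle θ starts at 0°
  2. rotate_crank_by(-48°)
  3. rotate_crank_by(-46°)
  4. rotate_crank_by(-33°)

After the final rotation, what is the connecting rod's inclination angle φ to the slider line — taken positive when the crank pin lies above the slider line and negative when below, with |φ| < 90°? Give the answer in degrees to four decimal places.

-23.5564

set_geometry: r = 26 mm, L = 102 mm, e = 20 mm; θ ← 0°
rotate_crank_by(-48°): θ ← 0° -48° = -48°
rotate_crank_by(-46°): θ ← -48° -46° = -94°
rotate_crank_by(-33°): θ ← -94° -33° = -127°
crank pin P = (r cos θ, r sin θ) = (-15.647191, -20.764523)
h = r sin θ − e = -20.764523 − 20 = -40.764523
sin φ = h / L = -40.764523 / 102 = -0.39965219
φ = arcsin(-0.39965219) = -23.556437°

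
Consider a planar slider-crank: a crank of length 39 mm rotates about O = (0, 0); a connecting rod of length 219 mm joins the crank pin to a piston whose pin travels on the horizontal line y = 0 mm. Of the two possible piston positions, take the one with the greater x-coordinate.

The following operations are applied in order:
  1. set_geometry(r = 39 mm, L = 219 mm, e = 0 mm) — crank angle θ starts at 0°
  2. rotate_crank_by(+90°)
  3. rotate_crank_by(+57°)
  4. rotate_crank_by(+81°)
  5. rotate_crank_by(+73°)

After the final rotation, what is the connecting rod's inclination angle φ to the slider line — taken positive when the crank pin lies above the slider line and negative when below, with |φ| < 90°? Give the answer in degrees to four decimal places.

set_geometry: r = 39 mm, L = 219 mm, e = 0 mm; θ ← 0°
rotate_crank_by(+90°): θ ← 0° +90° = 90°
rotate_crank_by(+57°): θ ← 90° +57° = 147°
rotate_crank_by(+81°): θ ← 147° +81° = 228°
rotate_crank_by(+73°): θ ← 228° +73° = 301°
crank pin P = (r cos θ, r sin θ) = (20.086485, -33.429525)
h = r sin θ − e = -33.429525 − 0 = -33.429525
sin φ = h / L = -33.429525 / 219 = -0.15264623
φ = arcsin(-0.15264623) = -8.780311°

-8.7803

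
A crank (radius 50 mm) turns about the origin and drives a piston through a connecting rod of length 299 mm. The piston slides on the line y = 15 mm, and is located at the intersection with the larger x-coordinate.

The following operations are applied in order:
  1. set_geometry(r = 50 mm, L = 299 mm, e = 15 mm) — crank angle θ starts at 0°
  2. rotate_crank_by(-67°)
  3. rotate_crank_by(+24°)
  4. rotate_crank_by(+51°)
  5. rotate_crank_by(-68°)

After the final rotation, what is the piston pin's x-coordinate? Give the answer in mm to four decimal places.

set_geometry: r = 50 mm, L = 299 mm, e = 15 mm; θ ← 0°
rotate_crank_by(-67°): θ ← 0° -67° = -67°
rotate_crank_by(+24°): θ ← -67° +24° = -43°
rotate_crank_by(+51°): θ ← -43° +51° = 8°
rotate_crank_by(-68°): θ ← 8° -68° = -60°
crank pin P = (r cos θ, r sin θ) = (25.000000, -43.301270)
h = r sin θ − e = -43.301270 − 15 = -58.301270
x = r cos θ + √(L² − h²) = 25.000000 + √(89401.0 − 3399.0381) = 25.000000 + 293.260911 = 318.260911

318.2609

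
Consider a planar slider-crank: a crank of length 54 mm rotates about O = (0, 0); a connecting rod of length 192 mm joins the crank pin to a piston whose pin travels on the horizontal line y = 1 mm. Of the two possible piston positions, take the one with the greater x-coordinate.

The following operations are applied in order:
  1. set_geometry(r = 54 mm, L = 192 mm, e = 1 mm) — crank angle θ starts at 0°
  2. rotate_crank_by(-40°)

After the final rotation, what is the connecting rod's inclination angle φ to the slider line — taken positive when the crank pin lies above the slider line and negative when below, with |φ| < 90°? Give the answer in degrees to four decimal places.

-10.7190

set_geometry: r = 54 mm, L = 192 mm, e = 1 mm; θ ← 0°
rotate_crank_by(-40°): θ ← 0° -40° = -40°
crank pin P = (r cos θ, r sin θ) = (41.366400, -34.710531)
h = r sin θ − e = -34.710531 − 1 = -35.710531
sin φ = h / L = -35.710531 / 192 = -0.18599235
φ = arcsin(-0.18599235) = -10.718994°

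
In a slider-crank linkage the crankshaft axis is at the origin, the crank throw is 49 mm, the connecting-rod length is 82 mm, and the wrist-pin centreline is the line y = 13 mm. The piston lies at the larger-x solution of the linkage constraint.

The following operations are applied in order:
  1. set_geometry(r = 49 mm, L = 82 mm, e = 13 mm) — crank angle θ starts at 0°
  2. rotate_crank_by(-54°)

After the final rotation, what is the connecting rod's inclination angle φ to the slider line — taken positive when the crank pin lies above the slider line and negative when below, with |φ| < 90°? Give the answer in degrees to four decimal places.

set_geometry: r = 49 mm, L = 82 mm, e = 13 mm; θ ← 0°
rotate_crank_by(-54°): θ ← 0° -54° = -54°
crank pin P = (r cos θ, r sin θ) = (28.801477, -39.641833)
h = r sin θ − e = -39.641833 − 13 = -52.641833
sin φ = h / L = -52.641833 / 82 = -0.64197357
φ = arcsin(-0.64197357) = -39.939142°

-39.9391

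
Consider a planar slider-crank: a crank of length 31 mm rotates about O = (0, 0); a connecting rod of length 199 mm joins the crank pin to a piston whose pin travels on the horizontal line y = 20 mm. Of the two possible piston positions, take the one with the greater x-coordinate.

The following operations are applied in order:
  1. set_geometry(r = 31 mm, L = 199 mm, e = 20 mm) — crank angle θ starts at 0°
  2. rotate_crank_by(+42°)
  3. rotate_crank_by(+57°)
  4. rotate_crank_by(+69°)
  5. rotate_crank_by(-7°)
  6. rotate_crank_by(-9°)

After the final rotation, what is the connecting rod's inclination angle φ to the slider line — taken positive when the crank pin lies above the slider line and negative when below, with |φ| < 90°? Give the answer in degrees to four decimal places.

set_geometry: r = 31 mm, L = 199 mm, e = 20 mm; θ ← 0°
rotate_crank_by(+42°): θ ← 0° +42° = 42°
rotate_crank_by(+57°): θ ← 42° +57° = 99°
rotate_crank_by(+69°): θ ← 99° +69° = 168°
rotate_crank_by(-7°): θ ← 168° -7° = 161°
rotate_crank_by(-9°): θ ← 161° -9° = 152°
crank pin P = (r cos θ, r sin θ) = (-27.371375, 14.553618)
h = r sin θ − e = 14.553618 − 20 = -5.446382
sin φ = h / L = -5.446382 / 199 = -0.02736875
φ = arcsin(-0.02736875) = -1.568310°

-1.5683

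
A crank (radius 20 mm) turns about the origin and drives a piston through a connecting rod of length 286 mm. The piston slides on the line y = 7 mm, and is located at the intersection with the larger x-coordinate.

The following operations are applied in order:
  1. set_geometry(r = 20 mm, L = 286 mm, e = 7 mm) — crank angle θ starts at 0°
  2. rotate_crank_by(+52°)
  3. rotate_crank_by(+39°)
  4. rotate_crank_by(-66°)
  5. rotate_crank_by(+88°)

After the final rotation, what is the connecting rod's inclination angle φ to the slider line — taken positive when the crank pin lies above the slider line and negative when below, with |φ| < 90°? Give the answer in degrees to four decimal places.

2.2864

set_geometry: r = 20 mm, L = 286 mm, e = 7 mm; θ ← 0°
rotate_crank_by(+52°): θ ← 0° +52° = 52°
rotate_crank_by(+39°): θ ← 52° +39° = 91°
rotate_crank_by(-66°): θ ← 91° -66° = 25°
rotate_crank_by(+88°): θ ← 25° +88° = 113°
crank pin P = (r cos θ, r sin θ) = (-7.814623, 18.410097)
h = r sin θ − e = 18.410097 − 7 = 11.410097
sin φ = h / L = 11.410097 / 286 = 0.03989544
φ = arcsin(0.03989544) = 2.286447°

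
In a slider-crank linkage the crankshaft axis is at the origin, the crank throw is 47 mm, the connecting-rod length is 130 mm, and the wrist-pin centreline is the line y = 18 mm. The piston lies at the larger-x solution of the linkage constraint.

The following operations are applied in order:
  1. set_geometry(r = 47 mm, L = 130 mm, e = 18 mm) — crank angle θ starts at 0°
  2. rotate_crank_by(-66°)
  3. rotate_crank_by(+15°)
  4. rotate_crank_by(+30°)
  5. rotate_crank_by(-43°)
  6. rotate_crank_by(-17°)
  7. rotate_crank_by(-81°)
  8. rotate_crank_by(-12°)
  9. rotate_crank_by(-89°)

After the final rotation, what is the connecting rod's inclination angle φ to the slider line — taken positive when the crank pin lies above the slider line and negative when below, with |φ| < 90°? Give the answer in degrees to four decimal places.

12.7315

set_geometry: r = 47 mm, L = 130 mm, e = 18 mm; θ ← 0°
rotate_crank_by(-66°): θ ← 0° -66° = -66°
rotate_crank_by(+15°): θ ← -66° +15° = -51°
rotate_crank_by(+30°): θ ← -51° +30° = -21°
rotate_crank_by(-43°): θ ← -21° -43° = -64°
rotate_crank_by(-17°): θ ← -64° -17° = -81°
rotate_crank_by(-81°): θ ← -81° -81° = -162°
rotate_crank_by(-12°): θ ← -162° -12° = -174°
rotate_crank_by(-89°): θ ← -174° -89° = -263°
crank pin P = (r cos θ, r sin θ) = (-5.727859, 46.649669)
h = r sin θ − e = 46.649669 − 18 = 28.649669
sin φ = h / L = 28.649669 / 130 = 0.22038207
φ = arcsin(0.22038207) = 12.731475°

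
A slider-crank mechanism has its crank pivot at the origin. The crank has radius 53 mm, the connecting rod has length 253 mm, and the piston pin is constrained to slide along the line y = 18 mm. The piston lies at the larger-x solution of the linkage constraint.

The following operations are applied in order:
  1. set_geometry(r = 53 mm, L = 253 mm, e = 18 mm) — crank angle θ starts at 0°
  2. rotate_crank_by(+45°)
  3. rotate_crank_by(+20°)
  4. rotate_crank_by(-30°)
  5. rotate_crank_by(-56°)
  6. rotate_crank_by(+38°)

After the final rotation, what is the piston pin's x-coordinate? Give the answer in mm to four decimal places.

303.6718

set_geometry: r = 53 mm, L = 253 mm, e = 18 mm; θ ← 0°
rotate_crank_by(+45°): θ ← 0° +45° = 45°
rotate_crank_by(+20°): θ ← 45° +20° = 65°
rotate_crank_by(-30°): θ ← 65° -30° = 35°
rotate_crank_by(-56°): θ ← 35° -56° = -21°
rotate_crank_by(+38°): θ ← -21° +38° = 17°
crank pin P = (r cos θ, r sin θ) = (50.684152, 15.495700)
h = r sin θ − e = 15.495700 − 18 = -2.504300
x = r cos θ + √(L² − h²) = 50.684152 + √(64009.0 − 6.2715) = 50.684152 + 252.987605 = 303.671757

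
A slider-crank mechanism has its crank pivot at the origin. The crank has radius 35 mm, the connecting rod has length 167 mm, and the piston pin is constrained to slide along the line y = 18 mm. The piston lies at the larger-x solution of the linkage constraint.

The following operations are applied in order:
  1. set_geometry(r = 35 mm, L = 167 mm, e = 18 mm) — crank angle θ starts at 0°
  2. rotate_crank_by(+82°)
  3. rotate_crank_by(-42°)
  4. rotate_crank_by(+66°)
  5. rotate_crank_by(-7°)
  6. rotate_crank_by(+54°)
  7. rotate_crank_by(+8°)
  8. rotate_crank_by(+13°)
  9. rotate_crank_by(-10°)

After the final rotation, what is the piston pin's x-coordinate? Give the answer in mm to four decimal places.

set_geometry: r = 35 mm, L = 167 mm, e = 18 mm; θ ← 0°
rotate_crank_by(+82°): θ ← 0° +82° = 82°
rotate_crank_by(-42°): θ ← 82° -42° = 40°
rotate_crank_by(+66°): θ ← 40° +66° = 106°
rotate_crank_by(-7°): θ ← 106° -7° = 99°
rotate_crank_by(+54°): θ ← 99° +54° = 153°
rotate_crank_by(+8°): θ ← 153° +8° = 161°
rotate_crank_by(+13°): θ ← 161° +13° = 174°
rotate_crank_by(-10°): θ ← 174° -10° = 164°
crank pin P = (r cos θ, r sin θ) = (-33.644159, 9.647307)
h = r sin θ − e = 9.647307 − 18 = -8.352693
x = r cos θ + √(L² − h²) = -33.644159 + √(27889.0 − 69.7675) = -33.644159 + 166.790985 = 133.146825

133.1468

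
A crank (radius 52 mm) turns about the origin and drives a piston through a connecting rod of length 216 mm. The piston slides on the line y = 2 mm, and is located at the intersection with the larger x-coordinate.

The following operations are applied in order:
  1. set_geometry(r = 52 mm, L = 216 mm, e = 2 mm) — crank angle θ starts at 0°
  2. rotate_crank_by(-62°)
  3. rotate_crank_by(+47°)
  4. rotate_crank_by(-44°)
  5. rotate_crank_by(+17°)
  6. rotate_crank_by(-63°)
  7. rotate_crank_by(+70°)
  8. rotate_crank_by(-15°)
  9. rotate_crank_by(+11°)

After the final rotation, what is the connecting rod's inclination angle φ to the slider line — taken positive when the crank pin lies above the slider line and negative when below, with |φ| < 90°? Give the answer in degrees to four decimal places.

-9.2511

set_geometry: r = 52 mm, L = 216 mm, e = 2 mm; θ ← 0°
rotate_crank_by(-62°): θ ← 0° -62° = -62°
rotate_crank_by(+47°): θ ← -62° +47° = -15°
rotate_crank_by(-44°): θ ← -15° -44° = -59°
rotate_crank_by(+17°): θ ← -59° +17° = -42°
rotate_crank_by(-63°): θ ← -42° -63° = -105°
rotate_crank_by(+70°): θ ← -105° +70° = -35°
rotate_crank_by(-15°): θ ← -35° -15° = -50°
rotate_crank_by(+11°): θ ← -50° +11° = -39°
crank pin P = (r cos θ, r sin θ) = (40.411590, -32.724660)
h = r sin θ − e = -32.724660 − 2 = -34.724660
sin φ = h / L = -34.724660 / 216 = -0.16076232
φ = arcsin(-0.16076232) = -9.251147°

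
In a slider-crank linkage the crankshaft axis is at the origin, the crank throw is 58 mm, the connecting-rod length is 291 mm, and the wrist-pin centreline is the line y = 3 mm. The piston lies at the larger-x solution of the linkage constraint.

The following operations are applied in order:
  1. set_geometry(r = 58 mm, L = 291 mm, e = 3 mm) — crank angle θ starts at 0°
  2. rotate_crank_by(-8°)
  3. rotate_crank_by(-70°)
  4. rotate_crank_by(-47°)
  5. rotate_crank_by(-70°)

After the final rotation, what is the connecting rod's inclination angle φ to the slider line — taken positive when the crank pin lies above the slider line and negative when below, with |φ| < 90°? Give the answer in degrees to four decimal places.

2.3656

set_geometry: r = 58 mm, L = 291 mm, e = 3 mm; θ ← 0°
rotate_crank_by(-8°): θ ← 0° -8° = -8°
rotate_crank_by(-70°): θ ← -8° -70° = -78°
rotate_crank_by(-47°): θ ← -78° -47° = -125°
rotate_crank_by(-70°): θ ← -125° -70° = -195°
crank pin P = (r cos θ, r sin θ) = (-56.023698, 15.011505)
h = r sin θ − e = 15.011505 − 3 = 12.011505
sin φ = h / L = 12.011505 / 291 = 0.04127665
φ = arcsin(0.04127665) = 2.365650°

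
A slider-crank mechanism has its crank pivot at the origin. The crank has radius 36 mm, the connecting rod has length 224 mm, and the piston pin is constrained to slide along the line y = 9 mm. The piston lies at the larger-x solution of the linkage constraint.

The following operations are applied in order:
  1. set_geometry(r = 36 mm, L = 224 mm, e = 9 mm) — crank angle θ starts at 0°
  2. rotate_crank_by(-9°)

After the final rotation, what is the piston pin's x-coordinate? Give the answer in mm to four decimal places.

set_geometry: r = 36 mm, L = 224 mm, e = 9 mm; θ ← 0°
rotate_crank_by(-9°): θ ← 0° -9° = -9°
crank pin P = (r cos θ, r sin θ) = (35.556780, -5.631641)
h = r sin θ − e = -5.631641 − 9 = -14.631641
x = r cos θ + √(L² − h²) = 35.556780 + √(50176.0 − 214.0849) = 35.556780 + 223.521621 = 259.078401

259.0784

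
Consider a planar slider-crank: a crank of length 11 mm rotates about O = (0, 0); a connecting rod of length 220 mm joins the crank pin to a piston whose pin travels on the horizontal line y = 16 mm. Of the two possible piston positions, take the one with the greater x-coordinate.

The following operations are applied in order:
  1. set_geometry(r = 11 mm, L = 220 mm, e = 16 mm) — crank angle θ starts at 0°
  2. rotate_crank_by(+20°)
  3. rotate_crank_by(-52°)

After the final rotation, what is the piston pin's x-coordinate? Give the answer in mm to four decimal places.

228.2429

set_geometry: r = 11 mm, L = 220 mm, e = 16 mm; θ ← 0°
rotate_crank_by(+20°): θ ← 0° +20° = 20°
rotate_crank_by(-52°): θ ← 20° -52° = -32°
crank pin P = (r cos θ, r sin θ) = (9.328529, -5.829112)
h = r sin θ − e = -5.829112 − 16 = -21.829112
x = r cos θ + √(L² − h²) = 9.328529 + √(48400.0 − 476.5101) = 9.328529 + 218.914344 = 228.242873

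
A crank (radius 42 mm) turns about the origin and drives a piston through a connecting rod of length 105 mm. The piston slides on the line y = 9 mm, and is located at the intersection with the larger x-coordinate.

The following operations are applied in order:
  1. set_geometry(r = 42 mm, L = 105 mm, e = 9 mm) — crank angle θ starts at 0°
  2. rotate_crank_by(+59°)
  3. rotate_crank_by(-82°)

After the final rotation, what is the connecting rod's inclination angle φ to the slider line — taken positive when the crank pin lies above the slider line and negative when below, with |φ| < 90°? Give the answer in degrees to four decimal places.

set_geometry: r = 42 mm, L = 105 mm, e = 9 mm; θ ← 0°
rotate_crank_by(+59°): θ ← 0° +59° = 59°
rotate_crank_by(-82°): θ ← 59° -82° = -23°
crank pin P = (r cos θ, r sin θ) = (38.661204, -16.410707)
h = r sin θ − e = -16.410707 − 9 = -25.410707
sin φ = h / L = -25.410707 / 105 = -0.24200674
φ = arcsin(-0.24200674) = -14.005010°

-14.0050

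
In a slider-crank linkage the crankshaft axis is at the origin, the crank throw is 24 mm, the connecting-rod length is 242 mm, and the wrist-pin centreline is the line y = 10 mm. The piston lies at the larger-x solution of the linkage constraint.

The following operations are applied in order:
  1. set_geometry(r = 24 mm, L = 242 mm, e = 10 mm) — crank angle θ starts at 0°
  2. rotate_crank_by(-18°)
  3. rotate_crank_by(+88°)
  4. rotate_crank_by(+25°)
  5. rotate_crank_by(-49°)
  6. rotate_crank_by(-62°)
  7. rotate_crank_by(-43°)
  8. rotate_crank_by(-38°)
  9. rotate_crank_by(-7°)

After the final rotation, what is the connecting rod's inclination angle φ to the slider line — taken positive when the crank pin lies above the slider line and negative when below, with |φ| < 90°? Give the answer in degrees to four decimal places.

set_geometry: r = 24 mm, L = 242 mm, e = 10 mm; θ ← 0°
rotate_crank_by(-18°): θ ← 0° -18° = -18°
rotate_crank_by(+88°): θ ← -18° +88° = 70°
rotate_crank_by(+25°): θ ← 70° +25° = 95°
rotate_crank_by(-49°): θ ← 95° -49° = 46°
rotate_crank_by(-62°): θ ← 46° -62° = -16°
rotate_crank_by(-43°): θ ← -16° -43° = -59°
rotate_crank_by(-38°): θ ← -59° -38° = -97°
rotate_crank_by(-7°): θ ← -97° -7° = -104°
crank pin P = (r cos θ, r sin θ) = (-5.806125, -23.287097)
h = r sin θ − e = -23.287097 − 10 = -33.287097
sin φ = h / L = -33.287097 / 242 = -0.13754999
φ = arcsin(-0.13754999) = -7.906099°

-7.9061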